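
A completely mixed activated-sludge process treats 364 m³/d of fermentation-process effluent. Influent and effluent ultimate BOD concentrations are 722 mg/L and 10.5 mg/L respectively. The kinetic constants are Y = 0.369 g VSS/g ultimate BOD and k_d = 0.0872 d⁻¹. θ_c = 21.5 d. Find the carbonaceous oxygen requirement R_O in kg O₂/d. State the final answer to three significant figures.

R_O ≈ 212 kg O₂/d

Y_obs = Y / (1 + k_d θ_c) = 0.369 / (1 + 0.0872 × 21.5) = 0.369 / 2.875 = 0.1284.
Mass of ultimate BOD removed per day: Q(S₀ − S) = 364 × 711.5 g/m³ = 259.0 kg/d.
P_X = Y_obs·Q·(S₀ − S) = 0.1284 × 259.0 = 33.24 kg VSS/d.
R_O = Q·(S₀ − S) − 1.42·P_X = 259.0 − 1.42 × 33.24 = 211.8 kg O₂/d.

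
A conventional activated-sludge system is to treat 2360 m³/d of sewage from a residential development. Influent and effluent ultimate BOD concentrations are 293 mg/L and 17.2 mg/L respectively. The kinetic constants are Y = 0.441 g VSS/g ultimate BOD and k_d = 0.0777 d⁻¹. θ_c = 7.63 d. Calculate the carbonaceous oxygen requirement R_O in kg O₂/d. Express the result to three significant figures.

R_O ≈ 395 kg O₂/d

Observed yield with endogenous decay: Y_obs = Y / (1 + k_d·θ_c) = 0.441 / (1 + 0.0777 × 7.63) = 0.441 / 1.593 = 0.2769 g VSS/g ultimate BOD.
Mass of ultimate BOD removed per day: Q(S₀ − S) = 2360 × 275.8 g/m³ = 650.9 kg/d.
P_X = Y_obs·Q·(S₀ − S) = 0.2769 × 650.9 = 180.2 kg VSS/d.
R_O = Q·ΔS − 1.42 P_X = 650.9 − 255.9 = 395.0 kg O₂/d.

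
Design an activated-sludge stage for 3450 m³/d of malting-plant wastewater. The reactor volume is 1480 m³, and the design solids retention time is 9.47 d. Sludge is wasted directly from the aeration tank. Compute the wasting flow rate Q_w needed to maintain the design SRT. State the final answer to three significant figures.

Q_w ≈ 156 m³/d

For wasting at MLVSS concentration, Q_w = V/θ_c = 1480/9.47 = 156.3 m³/d.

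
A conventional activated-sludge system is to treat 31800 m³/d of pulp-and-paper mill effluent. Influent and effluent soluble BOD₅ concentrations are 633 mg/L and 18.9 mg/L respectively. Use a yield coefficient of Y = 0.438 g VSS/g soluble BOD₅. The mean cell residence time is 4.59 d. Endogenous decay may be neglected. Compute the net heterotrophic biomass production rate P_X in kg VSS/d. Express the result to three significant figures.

P_X ≈ 8550 kg VSS/d

With endogenous decay neglected, the observed yield equals the true yield: Y_obs = Y = 0.438 g VSS/g soluble BOD₅.
ΔS = 633 − 18.9 = 614.1 mg/L, so the substrate removal rate is 31800 × 614.1/1000 = 19528 kg soluble BOD₅/d.
P_X = Y_obs · Q(S₀ − S) = 0.4380 × 19528 = 8553 kg VSS/d.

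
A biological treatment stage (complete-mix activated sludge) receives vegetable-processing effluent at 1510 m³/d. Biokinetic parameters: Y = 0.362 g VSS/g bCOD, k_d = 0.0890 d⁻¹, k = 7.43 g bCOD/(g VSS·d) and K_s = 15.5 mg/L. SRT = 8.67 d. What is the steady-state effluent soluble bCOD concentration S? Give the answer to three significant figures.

From the Monod/SRT balance for a CMAS, S = K_s·(1+k_d θ_c)/[θ_c·(Y k − k_d) − 1] = 15.5 × (1 + 0.0890 × 8.67) / [8.67 × (0.362 × 7.43 − 0.0890) − 1] = 27.46 / 21.55 = 1.274 mg/L.

S ≈ 1.27 mg/L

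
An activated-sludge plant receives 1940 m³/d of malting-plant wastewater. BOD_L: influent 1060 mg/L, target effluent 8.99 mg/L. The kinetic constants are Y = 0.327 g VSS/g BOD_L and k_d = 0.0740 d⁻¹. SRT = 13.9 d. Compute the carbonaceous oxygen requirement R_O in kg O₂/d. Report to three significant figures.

R_O ≈ 1570 kg O₂/d

Observed yield with endogenous decay: Y_obs = Y / (1 + k_d·θ_c) = 0.327 / (1 + 0.0740 × 13.9) = 0.327 / 2.029 = 0.1612 g VSS/g BOD_L.
ΔS = 1060 − 8.99 = 1051 mg/L, so the substrate removal rate is 1940 × 1051/1000 = 2039 kg BOD_L/d.
Net sludge production P_X = 0.1612 × 2039 = 328.7 kg VSS/d.
Carbonaceous O₂ demand = substrate oxidised − cell-mass equivalent = 2039 − 1.42 × 328.7 = 1572 kg O₂/d.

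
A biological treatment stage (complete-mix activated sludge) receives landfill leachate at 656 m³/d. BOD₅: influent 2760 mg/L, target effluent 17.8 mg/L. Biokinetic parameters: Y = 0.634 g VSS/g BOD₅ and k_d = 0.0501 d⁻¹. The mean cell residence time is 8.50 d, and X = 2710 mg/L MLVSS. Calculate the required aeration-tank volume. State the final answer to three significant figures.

V ≈ 2510 m³

Steady-state biomass mass balance: V·X·(1 + k_d·θ_c) = Y·Q·(S₀ − S)·θ_c, so V = 0.634 × 656 × (2760 − 17.8) × 8.50 / [2710 × (1 + 0.0501 × 8.50)] = 9.69×10^6 / 3864 = 2509 m³.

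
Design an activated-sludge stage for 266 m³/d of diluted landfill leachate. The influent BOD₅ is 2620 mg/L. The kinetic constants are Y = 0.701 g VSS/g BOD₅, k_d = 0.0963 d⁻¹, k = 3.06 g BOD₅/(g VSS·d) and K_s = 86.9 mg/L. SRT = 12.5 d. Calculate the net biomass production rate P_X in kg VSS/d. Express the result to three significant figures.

Effluent substrate depends only on kinetics and SRT: S = K_s(1 + k_d θ_c) / [θ_c(Yk − k_d) − 1] = 86.9 × (1 + 0.0963 × 12.5) / [12.5 × (0.701 × 3.06 − 0.0963) − 1] = 191.5 / 24.61 = 7.782 mg/L.
The observed yield is Y_obs = Y/(1 + k_d·θ_c) = 0.701 / (1 + 0.0963 × 12.5) = 0.701 / 2.204 = 0.3181 g VSS per g BOD₅ removed.
Substrate removed = Q·(S₀ − S) = 266 m³/d × (2620 − 7.78) g/m³ = 6.95×10^5 g/d = 694.9 kg/d.
P_X = Y_obs · Q(S₀ − S) = 0.3181 × 694.9 = 221.0 kg VSS/d.

P_X ≈ 221 kg VSS/d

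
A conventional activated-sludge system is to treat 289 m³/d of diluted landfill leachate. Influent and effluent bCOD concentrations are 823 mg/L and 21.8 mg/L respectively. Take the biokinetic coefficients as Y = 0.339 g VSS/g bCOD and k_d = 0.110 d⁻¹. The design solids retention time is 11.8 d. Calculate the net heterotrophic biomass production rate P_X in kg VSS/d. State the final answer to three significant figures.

Y_obs = Y / (1 + k_d θ_c) = 0.339 / (1 + 0.110 × 11.8) = 0.339 / 2.298 = 0.1475.
Substrate removed = Q·(S₀ − S) = 289 m³/d × (823 − 21.8) g/m³ = 2.32×10^5 g/d = 231.5 kg/d.
Biomass produced: P_X = Y_obs·Q·ΔS = 0.1475 × 231.5 ≈ 34.16 kg VSS/d.

P_X ≈ 34.2 kg VSS/d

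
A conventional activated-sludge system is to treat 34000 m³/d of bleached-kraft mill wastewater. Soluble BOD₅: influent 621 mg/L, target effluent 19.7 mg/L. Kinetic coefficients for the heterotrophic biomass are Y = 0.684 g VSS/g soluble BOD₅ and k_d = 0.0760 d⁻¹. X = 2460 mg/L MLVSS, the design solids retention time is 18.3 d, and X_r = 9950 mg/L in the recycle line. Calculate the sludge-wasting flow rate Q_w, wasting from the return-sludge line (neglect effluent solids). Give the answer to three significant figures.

From the SRT design equation V = Y Q (S₀−S) θ_c / [X (1 + k_d θ_c)] = 0.684 × 34000 × (621 − 19.7) × 18.3 / [2460 × (1 + 0.0760 × 18.3)] = 2.56×10^8 / 5881 = 43511 m³.
Q_w = (V·X)/(θ_c X_r) = 43511 × 2460 / (18.3 × 9950) = 587.8 m³/d.

Q_w ≈ 588 m³/d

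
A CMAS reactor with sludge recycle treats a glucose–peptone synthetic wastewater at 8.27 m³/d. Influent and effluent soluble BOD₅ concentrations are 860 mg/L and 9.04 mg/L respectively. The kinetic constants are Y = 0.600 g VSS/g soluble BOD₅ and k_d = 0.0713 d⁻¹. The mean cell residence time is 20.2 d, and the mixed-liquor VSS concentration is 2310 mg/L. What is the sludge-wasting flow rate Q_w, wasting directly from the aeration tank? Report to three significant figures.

Q_w ≈ 0.749 m³/d

Steady-state biomass mass balance: V·X·(1 + k_d·θ_c) = Y·Q·(S₀ − S)·θ_c, so V = 0.600 × 8.27 × (860 − 9.04) × 20.2 / [2310 × (1 + 0.0713 × 20.2)] = 8.53×10^4 / 5637 = 15.13 m³.
With mixed-liquor wasting, θ_c = V/Q_w, so Q_w = V/θ_c = 15.13/20.2 = 0.7491 m³/d.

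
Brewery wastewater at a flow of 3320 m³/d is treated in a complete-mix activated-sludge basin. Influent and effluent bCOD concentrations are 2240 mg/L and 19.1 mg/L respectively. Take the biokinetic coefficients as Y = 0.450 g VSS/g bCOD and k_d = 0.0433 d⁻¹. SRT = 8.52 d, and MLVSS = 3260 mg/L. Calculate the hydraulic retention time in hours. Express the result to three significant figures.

From the SRT design equation V = Y Q (S₀−S) θ_c / [X (1 + k_d θ_c)] = 0.450 × 3320 × (2240 − 19.1) × 8.52 / [3260 × (1 + 0.0433 × 8.52)] = 2.83×10^7 / 4463 = 6335 m³.
HRT = V/Q = 6335 m³ / 3320 m³·d⁻¹ = 1.908 d × 24 = 45.79 h.

τ ≈ 45.8 h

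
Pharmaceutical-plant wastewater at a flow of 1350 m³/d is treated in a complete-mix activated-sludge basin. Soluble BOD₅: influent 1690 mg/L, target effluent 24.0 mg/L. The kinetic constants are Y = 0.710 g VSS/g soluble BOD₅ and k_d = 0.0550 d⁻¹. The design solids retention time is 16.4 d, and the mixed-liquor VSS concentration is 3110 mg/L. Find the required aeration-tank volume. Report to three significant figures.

Rearranging the biomass balance for a CMAS with decay, V = Y·Q·ΔS·θ_c / [X·(1+k_d θ_c)] = 0.710 × 1350 × (1690 − 24.0) × 16.4 / [3110 × (1 + 0.0550 × 16.4)] = 2.62×10^7 / 5915 = 4427 m³.

V ≈ 4430 m³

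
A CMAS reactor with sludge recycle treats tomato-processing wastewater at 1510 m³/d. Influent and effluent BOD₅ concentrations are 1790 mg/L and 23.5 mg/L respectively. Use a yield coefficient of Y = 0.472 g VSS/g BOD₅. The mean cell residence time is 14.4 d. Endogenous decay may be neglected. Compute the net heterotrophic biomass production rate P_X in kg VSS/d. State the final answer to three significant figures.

P_X ≈ 1260 kg VSS/d

No decay correction is needed, so Y_obs = Y = 0.472.
ΔS = 1790 − 23.5 = 1766 mg/L, so the substrate removal rate is 1510 × 1766/1000 = 2667 kg BOD₅/d.
Biomass produced: P_X = Y_obs·Q·ΔS = 0.4720 × 2667 ≈ 1259 kg VSS/d.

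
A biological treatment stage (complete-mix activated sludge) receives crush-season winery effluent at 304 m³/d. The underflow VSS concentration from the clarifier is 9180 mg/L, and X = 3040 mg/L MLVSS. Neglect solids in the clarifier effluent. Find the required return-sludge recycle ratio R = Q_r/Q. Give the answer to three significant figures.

Mass balance around the secondary clarifier (neglecting effluent solids): R = X / (X_r − X) = 3040 / (9180 − 3040) = 0.4951.

R ≈ 0.495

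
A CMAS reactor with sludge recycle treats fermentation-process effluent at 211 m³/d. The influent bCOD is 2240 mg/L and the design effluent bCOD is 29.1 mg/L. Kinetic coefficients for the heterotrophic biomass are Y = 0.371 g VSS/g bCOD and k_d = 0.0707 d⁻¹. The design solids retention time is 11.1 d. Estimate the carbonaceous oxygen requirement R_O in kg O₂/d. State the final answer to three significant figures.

Correct the yield for decay: Y_obs = Y/(1 + k_d θ_c) = 0.371 / (1 + 0.0707 × 11.1) = 0.371 / 1.785 = 0.2079.
Q·(S₀ − S) = 211 × (2240 − 29.1) × 10⁻³ = 466.5 kg/d removed.
Net sludge production P_X = 0.2079 × 466.5 = 96.97 kg VSS/d.
R_O = Q·ΔS − 1.42 P_X = 466.5 − 137.7 = 328.8 kg O₂/d.

R_O ≈ 329 kg O₂/d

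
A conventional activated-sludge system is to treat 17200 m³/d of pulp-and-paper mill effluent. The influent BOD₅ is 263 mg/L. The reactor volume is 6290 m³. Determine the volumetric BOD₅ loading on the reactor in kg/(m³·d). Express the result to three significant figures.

L_v ≈ 0.719 kg BOD₅/(m³·d)

Applied BOD₅ load per unit volume = Q·S₀/V = (17200 × 263/1000)/6290 = 0.7192 kg BOD₅·m⁻³·d⁻¹.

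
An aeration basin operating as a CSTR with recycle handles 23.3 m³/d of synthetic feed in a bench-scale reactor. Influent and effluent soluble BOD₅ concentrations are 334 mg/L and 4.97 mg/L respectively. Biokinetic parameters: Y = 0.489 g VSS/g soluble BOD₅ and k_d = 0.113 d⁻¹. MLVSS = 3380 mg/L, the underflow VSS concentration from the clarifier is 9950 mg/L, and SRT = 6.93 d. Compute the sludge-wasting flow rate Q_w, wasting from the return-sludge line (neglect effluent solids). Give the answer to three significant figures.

Q_w ≈ 0.211 m³/d

From the SRT design equation V = Y Q (S₀−S) θ_c / [X (1 + k_d θ_c)] = 0.489 × 23.3 × (334 − 4.97) × 6.93 / [3380 × (1 + 0.113 × 6.93)] = 2.6×10^4 / 6027 = 4.311 m³.
Wasting from the return line (neglecting effluent solids): Q_w = V·X / (θ_c·X_r) = 4.311 × 3380 / (6.93 × 9950) = 0.2113 m³/d.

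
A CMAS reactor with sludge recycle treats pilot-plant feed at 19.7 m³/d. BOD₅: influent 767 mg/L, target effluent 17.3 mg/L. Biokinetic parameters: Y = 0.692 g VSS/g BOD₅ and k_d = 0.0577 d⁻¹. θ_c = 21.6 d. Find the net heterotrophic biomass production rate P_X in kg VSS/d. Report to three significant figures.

P_X ≈ 4.55 kg VSS/d

Correct the yield for decay: Y_obs = Y/(1 + k_d θ_c) = 0.692 / (1 + 0.0577 × 21.6) = 0.692 / 2.246 = 0.3081.
Substrate removed = Q·(S₀ − S) = 19.7 m³/d × (767 − 17.3) g/m³ = 1.48×10^4 g/d = 14.77 kg/d.
Net biomass production P_X = Y_obs × Q·(S₀ − S) = 0.3081 × 14.77 = 4.550 kg VSS/d.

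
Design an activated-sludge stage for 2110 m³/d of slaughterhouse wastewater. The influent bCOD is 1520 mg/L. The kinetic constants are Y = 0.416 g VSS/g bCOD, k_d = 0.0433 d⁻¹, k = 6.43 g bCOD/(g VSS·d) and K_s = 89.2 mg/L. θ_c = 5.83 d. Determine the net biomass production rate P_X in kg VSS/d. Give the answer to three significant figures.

From the Monod/SRT balance for a CMAS, S = K_s·(1+k_d θ_c)/[θ_c·(Y k − k_d) − 1] = 89.2 × (1 + 0.0433 × 5.83) / [5.83 × (0.416 × 6.43 − 0.0433) − 1] = 111.7 / 14.34 = 7.789 mg/L.
Observed yield with endogenous decay: Y_obs = Y / (1 + k_d·θ_c) = 0.416 / (1 + 0.0433 × 5.83) = 0.416 / 1.252 = 0.3322 g VSS/g bCOD.
Substrate removed = Q·(S₀ − S) = 2110 m³/d × (1520 − 7.79) g/m³ = 3.19×10^6 g/d = 3191 kg/d.
So the net sludge growth is P_X = 0.3322 × 3191 = 1060 kg VSS/d.

P_X ≈ 1060 kg VSS/d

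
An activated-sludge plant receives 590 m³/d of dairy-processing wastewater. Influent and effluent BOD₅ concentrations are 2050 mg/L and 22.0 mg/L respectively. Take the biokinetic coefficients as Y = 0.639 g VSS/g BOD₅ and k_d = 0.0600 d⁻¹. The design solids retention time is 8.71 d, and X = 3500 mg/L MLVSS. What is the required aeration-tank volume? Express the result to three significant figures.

V ≈ 1250 m³

Steady-state biomass mass balance: V·X·(1 + k_d·θ_c) = Y·Q·(S₀ − S)·θ_c, so V = 0.639 × 590 × (2050 − 22.0) × 8.71 / [3500 × (1 + 0.0600 × 8.71)] = 6.66×10^6 / 5329 = 1250 m³.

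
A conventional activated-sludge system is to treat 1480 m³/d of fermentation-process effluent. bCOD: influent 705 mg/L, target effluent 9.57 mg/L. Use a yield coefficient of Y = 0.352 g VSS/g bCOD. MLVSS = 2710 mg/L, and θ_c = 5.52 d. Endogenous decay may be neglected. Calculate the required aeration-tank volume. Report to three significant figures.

With k_d = 0 the design equation reduces to V = Y Q (S₀−S) θ_c / X = 0.352 × 1480 × (705 − 9.57) × 5.52 / 2710 = 738.0 m³.

V ≈ 738 m³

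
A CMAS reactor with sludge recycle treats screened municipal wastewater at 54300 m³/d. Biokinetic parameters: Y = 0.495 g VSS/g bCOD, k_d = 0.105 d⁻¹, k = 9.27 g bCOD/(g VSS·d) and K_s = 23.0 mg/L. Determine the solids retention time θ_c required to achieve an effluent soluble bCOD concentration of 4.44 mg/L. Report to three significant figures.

From 1/θ_c = Y·k·S/(K_s + S) − k_d: Y·k·S/(K_s+S) = 0.495 × 9.27 × 4.44 / (23.0 + 4.44) = 0.7425 d⁻¹.
1/θ_c = 0.7425 − 0.105 = 0.6375 d⁻¹, so θ_c = 1.569 d.

θ_c ≈ 1.57 d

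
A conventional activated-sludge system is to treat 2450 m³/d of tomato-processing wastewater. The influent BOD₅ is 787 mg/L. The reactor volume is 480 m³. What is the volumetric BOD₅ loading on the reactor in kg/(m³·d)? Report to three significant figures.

Volumetric loading L_v = Q·S₀ / V = 2450 × 787 g/m³ / 480.0 m³ = 4017 g/(m³·d) = 4.017 kg BOD₅/(m³·d).

L_v ≈ 4.02 kg BOD₅/(m³·d)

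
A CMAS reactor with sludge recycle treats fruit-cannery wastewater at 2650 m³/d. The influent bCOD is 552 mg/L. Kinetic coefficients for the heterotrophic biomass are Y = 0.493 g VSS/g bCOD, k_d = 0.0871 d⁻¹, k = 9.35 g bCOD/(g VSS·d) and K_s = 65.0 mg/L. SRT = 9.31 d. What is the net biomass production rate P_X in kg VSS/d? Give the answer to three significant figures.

For a completely mixed reactor with recycle the Lawrence–McCarty relation gives S = K_s·(1 + k_d·θ_c) / [θ_c·(Y·k − k_d) − 1] = 65.0 × (1 + 0.0871 × 9.31) / [9.31 × (0.493 × 9.35 − 0.0871) − 1] = 117.7 / 41.10 = 2.864 mg/L.
Correct the yield for decay: Y_obs = Y/(1 + k_d θ_c) = 0.493 / (1 + 0.0871 × 9.31) = 0.493 / 1.811 = 0.2722.
ΔS = 552 − 2.86 = 549.1 mg/L, so the substrate removal rate is 2650 × 549.1/1000 = 1455 kg bCOD/d.
P_X = Y_obs · Q(S₀ − S) = 0.2722 × 1455 = 396.2 kg VSS/d.

P_X ≈ 396 kg VSS/d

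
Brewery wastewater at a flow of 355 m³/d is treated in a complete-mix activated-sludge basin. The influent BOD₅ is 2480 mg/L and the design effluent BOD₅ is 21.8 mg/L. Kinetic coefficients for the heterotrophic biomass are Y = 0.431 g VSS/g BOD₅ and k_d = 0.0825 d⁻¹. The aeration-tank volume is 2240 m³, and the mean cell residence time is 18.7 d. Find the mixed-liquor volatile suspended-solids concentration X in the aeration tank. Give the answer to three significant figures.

From V·X·(1 + k_d·θ_c) = Y·Q·(S₀ − S)·θ_c: X = 0.431 × 355 × (2480 − 21.8) × 18.7 / [2240 × (1 + 0.0825 × 18.7)] = 1235 mg/L.

X ≈ 1230 mg/L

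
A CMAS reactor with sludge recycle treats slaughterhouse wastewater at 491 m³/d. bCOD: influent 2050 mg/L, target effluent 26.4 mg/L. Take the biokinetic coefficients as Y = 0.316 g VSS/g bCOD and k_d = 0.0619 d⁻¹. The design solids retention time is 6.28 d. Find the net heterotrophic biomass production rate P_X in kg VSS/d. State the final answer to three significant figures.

P_X ≈ 226 kg VSS/d

Y_obs = Y / (1 + k_d θ_c) = 0.316 / (1 + 0.0619 × 6.28) = 0.316 / 1.389 = 0.2275.
Q·(S₀ − S) = 491 × (2050 − 26.4) × 10⁻³ = 993.6 kg/d removed.
Net biomass production P_X = Y_obs × Q·(S₀ − S) = 0.2275 × 993.6 = 226.1 kg VSS/d.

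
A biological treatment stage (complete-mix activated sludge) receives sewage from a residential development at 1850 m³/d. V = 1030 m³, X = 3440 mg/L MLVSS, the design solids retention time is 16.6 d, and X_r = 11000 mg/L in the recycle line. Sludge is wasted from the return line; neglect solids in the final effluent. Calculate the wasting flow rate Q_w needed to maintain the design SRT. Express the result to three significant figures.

Q_w ≈ 19.4 m³/d

θ_c = V·X/(Q_w·X_r) when wasting from the recycle, so Q_w = V·X/(θ_c·X_r) = 1030 × 3440 / (16.6 × 11000) = 19.40 m³/d.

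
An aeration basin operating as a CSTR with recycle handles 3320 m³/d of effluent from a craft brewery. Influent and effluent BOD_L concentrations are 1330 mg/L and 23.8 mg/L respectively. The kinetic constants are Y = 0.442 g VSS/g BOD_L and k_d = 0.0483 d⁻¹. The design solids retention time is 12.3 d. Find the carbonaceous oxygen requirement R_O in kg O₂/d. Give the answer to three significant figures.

Correct the yield for decay: Y_obs = Y/(1 + k_d θ_c) = 0.442 / (1 + 0.0483 × 12.3) = 0.442 / 1.594 = 0.2773.
Substrate removed = Q·(S₀ − S) = 3320 m³/d × (1330 − 23.8) g/m³ = 4.34×10^6 g/d = 4337 kg/d.
Net sludge production P_X = 0.2773 × 4337 = 1202 kg VSS/d.
R_O = Q·(S₀ − S) − 1.42·P_X = 4337 − 1.42 × 1202 = 2629 kg O₂/d.

R_O ≈ 2630 kg O₂/d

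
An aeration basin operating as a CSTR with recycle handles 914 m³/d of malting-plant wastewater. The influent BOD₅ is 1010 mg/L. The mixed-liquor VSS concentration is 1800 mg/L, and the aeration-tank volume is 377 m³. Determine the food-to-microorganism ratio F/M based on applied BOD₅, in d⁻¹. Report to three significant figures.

F/M ≈ 1.36 d⁻¹

F/M = Q·S₀ / (V·X) = 914 × 1010 / (377.0 × 1800) = 1.360 g BOD₅·(g VSS·d)⁻¹.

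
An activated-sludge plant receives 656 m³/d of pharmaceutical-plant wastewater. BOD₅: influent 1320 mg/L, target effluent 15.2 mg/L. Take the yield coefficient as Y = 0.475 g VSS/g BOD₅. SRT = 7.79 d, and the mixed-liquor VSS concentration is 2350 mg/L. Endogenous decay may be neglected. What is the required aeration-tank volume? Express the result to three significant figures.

V·X = Y·Q·ΔS·θ_c gives V = 0.475 × 656 × (1320 − 15.2) × 7.79 / 2350 = 1348 m³.

V ≈ 1350 m³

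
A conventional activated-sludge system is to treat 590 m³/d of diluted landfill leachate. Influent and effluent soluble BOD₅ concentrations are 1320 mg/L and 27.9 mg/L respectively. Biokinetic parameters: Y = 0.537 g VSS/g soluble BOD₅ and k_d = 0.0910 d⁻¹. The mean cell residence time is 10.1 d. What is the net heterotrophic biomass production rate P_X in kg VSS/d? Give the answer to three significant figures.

Observed yield with endogenous decay: Y_obs = Y / (1 + k_d·θ_c) = 0.537 / (1 + 0.0910 × 10.1) = 0.537 / 1.919 = 0.2798 g VSS/g soluble BOD₅.
Q·(S₀ − S) = 590 × (1320 − 27.9) × 10⁻³ = 762.3 kg/d removed.
P_X = Y_obs · Q(S₀ − S) = 0.2798 × 762.3 = 213.3 kg VSS/d.

P_X ≈ 213 kg VSS/d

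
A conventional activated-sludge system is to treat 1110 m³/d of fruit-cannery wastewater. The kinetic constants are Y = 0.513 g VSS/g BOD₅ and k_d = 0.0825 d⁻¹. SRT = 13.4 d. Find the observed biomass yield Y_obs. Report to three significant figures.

Y_obs ≈ 0.244 g VSS/g BOD₅

Correct the yield for decay: Y_obs = Y/(1 + k_d θ_c) = 0.513 / (1 + 0.0825 × 13.4) = 0.513 / 2.106 = 0.2436.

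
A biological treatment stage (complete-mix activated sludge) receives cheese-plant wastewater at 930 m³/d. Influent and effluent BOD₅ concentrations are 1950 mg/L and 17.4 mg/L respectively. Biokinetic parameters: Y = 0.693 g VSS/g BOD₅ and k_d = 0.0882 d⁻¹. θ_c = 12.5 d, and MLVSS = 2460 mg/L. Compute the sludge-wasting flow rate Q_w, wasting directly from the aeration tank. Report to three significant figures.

Q_w ≈ 241 m³/d

Rearranging the biomass balance for a CMAS with decay, V = Y·Q·ΔS·θ_c / [X·(1+k_d θ_c)] = 0.693 × 930 × (1950 − 17.4) × 12.5 / [2460 × (1 + 0.0882 × 12.5)] = 1.56×10^7 / 5172 = 3010 m³.
With mixed-liquor wasting, θ_c = V/Q_w, so Q_w = V/θ_c = 3010/12.5 = 240.8 m³/d.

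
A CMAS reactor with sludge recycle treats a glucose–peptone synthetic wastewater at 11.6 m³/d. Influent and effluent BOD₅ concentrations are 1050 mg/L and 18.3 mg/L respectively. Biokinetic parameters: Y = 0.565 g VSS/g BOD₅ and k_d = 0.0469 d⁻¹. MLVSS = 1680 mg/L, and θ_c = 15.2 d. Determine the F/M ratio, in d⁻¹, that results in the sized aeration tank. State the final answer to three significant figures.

F/M ≈ 0.203 d⁻¹

Rearranging the biomass balance for a CMAS with decay, V = Y·Q·ΔS·θ_c / [X·(1+k_d θ_c)] = 0.565 × 11.6 × (1050 − 18.3) × 15.2 / [1680 × (1 + 0.0469 × 15.2)] = 1.03×10^5 / 2878 = 35.72 m³.
F/M = applied load / biomass = Q·S₀/(V·X) = 11.6 × 1050 / (35.72 × 1680) = 0.2030 d⁻¹.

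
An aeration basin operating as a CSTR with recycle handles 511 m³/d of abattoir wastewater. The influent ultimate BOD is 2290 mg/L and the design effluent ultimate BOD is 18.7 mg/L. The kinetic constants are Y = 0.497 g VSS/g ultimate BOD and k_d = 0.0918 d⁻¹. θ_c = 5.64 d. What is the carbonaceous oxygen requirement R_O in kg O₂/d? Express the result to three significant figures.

R_O ≈ 621 kg O₂/d

Y_obs = Y / (1 + k_d θ_c) = 0.497 / (1 + 0.0918 × 5.64) = 0.497 / 1.518 = 0.3275.
Substrate removed = Q·(S₀ − S) = 511 m³/d × (2290 − 18.7) g/m³ = 1.16×10^6 g/d = 1161 kg/d.
Net sludge production P_X = 0.3275 × 1161 = 380.1 kg VSS/d.
Carbonaceous O₂ demand = substrate oxidised − cell-mass equivalent = 1161 − 1.42 × 380.1 = 621.0 kg O₂/d.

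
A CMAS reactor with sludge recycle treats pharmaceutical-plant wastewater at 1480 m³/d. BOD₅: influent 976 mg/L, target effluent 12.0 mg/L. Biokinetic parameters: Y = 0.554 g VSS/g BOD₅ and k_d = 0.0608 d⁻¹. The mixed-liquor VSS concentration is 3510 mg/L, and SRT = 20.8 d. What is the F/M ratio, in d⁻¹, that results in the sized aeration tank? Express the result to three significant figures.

F/M ≈ 0.199 d⁻¹

From the SRT design equation V = Y Q (S₀−S) θ_c / [X (1 + k_d θ_c)] = 0.554 × 1480 × (976 − 12.0) × 20.8 / [3510 × (1 + 0.0608 × 20.8)] = 1.64×10^7 / 7949 = 2068 m³.
F/M = applied load / biomass = Q·S₀/(V·X) = 1480 × 976 / (2068 × 3510) = 0.1990 d⁻¹.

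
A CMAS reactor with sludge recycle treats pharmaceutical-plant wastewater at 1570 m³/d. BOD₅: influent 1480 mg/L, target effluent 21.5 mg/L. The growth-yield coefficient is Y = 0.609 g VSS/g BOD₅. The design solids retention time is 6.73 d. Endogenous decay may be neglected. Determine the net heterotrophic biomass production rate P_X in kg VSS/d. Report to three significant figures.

P_X ≈ 1390 kg VSS/d

No decay correction is needed, so Y_obs = Y = 0.609.
ΔS = 1480 − 21.5 = 1458 mg/L, so the substrate removal rate is 1570 × 1458/1000 = 2290 kg BOD₅/d.
So the net sludge growth is P_X = 0.6090 × 2290 = 1395 kg VSS/d.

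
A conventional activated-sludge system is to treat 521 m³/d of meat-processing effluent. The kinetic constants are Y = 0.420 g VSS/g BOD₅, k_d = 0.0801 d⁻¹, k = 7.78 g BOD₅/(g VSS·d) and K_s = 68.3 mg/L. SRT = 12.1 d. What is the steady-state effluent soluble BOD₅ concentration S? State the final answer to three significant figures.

Effluent substrate depends only on kinetics and SRT: S = K_s(1 + k_d θ_c) / [θ_c(Yk − k_d) − 1] = 68.3 × (1 + 0.0801 × 12.1) / [12.1 × (0.420 × 7.78 − 0.0801) − 1] = 134.5 / 37.57 = 3.580 mg/L.

S ≈ 3.58 mg/L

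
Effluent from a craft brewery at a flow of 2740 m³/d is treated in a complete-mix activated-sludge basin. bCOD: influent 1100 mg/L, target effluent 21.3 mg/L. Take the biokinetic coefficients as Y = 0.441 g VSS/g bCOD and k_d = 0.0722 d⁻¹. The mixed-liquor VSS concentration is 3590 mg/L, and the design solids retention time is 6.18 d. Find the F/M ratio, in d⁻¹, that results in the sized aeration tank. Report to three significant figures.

F/M ≈ 0.541 d⁻¹

Steady-state biomass mass balance: V·X·(1 + k_d·θ_c) = Y·Q·(S₀ − S)·θ_c, so V = 0.441 × 2740 × (1100 − 21.3) × 6.18 / [3590 × (1 + 0.0722 × 6.18)] = 8.06×10^6 / 5192 = 1552 m³.
F/M = applied load / biomass = Q·S₀/(V·X) = 2740 × 1100 / (1552 × 3590) = 0.5411 d⁻¹.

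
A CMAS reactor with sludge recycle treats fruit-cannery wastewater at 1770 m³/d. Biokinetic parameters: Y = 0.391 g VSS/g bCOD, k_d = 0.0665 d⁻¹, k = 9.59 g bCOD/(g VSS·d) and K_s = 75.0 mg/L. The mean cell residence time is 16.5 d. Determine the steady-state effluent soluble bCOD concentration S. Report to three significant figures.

S ≈ 2.63 mg/L

For a completely mixed reactor with recycle the Lawrence–McCarty relation gives S = K_s·(1 + k_d·θ_c) / [θ_c·(Y·k − k_d) − 1] = 75.0 × (1 + 0.0665 × 16.5) / [16.5 × (0.391 × 9.59 − 0.0665) − 1] = 157.3 / 59.77 = 2.632 mg/L.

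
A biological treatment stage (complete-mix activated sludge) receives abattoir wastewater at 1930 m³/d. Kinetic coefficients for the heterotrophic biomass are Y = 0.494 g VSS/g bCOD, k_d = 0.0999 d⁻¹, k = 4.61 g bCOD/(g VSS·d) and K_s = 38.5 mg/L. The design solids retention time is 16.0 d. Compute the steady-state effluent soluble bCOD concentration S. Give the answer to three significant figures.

S ≈ 2.96 mg/L

Effluent substrate depends only on kinetics and SRT: S = K_s(1 + k_d θ_c) / [θ_c(Yk − k_d) − 1] = 38.5 × (1 + 0.0999 × 16.0) / [16.0 × (0.494 × 4.61 − 0.0999) − 1] = 100.0 / 33.84 = 2.956 mg/L.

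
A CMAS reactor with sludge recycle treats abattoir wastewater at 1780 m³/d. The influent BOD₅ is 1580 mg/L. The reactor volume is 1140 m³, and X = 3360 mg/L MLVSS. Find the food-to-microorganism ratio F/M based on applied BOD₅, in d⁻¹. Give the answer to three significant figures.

F/M ≈ 0.734 d⁻¹

Food-to-microorganism ratio F/M = Q S₀ / (V X) = 1780 × 1580 / (1140 × 3360) = 0.7342 d⁻¹.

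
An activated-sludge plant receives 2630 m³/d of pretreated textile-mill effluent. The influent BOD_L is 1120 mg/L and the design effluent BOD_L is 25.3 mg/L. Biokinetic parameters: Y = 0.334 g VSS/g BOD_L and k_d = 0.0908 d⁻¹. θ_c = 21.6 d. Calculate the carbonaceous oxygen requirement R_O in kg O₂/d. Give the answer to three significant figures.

R_O ≈ 2420 kg O₂/d

Y_obs = Y / (1 + k_d θ_c) = 0.334 / (1 + 0.0908 × 21.6) = 0.334 / 2.961 = 0.1128.
ΔS = 1120 − 25.3 = 1095 mg/L, so the substrate removal rate is 2630 × 1095/1000 = 2879 kg BOD_L/d.
Biomass synthesised: P_X = Y_obs × 2879 = 324.7 kg VSS/d.
R_O = Q·ΔS − 1.42 P_X = 2879 − 461.1 = 2418 kg O₂/d.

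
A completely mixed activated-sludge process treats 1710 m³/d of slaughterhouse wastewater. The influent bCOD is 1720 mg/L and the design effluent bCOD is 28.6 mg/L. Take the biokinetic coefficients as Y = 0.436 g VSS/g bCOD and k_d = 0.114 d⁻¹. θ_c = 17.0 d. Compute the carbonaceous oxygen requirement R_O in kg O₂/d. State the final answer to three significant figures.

Correct the yield for decay: Y_obs = Y/(1 + k_d θ_c) = 0.436 / (1 + 0.114 × 17.0) = 0.436 / 2.938 = 0.1484.
Mass of bCOD removed per day: Q(S₀ − S) = 1710 × 1691 g/m³ = 2892 kg/d.
Biomass synthesised: P_X = Y_obs × 2892 = 429.2 kg VSS/d.
R_O = Q·ΔS − 1.42 P_X = 2892 − 609.5 = 2283 kg O₂/d.

R_O ≈ 2280 kg O₂/d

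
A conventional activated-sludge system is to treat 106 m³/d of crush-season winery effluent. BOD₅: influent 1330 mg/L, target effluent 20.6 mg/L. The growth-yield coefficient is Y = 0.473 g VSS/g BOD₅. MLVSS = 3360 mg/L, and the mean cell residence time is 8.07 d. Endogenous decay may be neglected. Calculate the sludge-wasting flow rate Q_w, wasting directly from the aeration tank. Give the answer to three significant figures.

Biomass mass balance (decay neglected): V·X = Y·Q·(S₀ − S)·θ_c, so V = 0.473 × 106 × (1330 − 20.6) × 8.07 / 3360 = 157.7 m³.
For wasting at MLVSS concentration, Q_w = V/θ_c = 157.7/8.07 = 19.54 m³/d.

Q_w ≈ 19.5 m³/d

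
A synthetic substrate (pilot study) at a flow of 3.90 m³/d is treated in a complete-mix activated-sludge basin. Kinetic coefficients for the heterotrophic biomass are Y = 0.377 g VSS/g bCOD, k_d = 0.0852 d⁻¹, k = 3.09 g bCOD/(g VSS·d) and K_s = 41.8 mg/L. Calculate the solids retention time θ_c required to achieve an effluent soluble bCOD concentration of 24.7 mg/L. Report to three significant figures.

From 1/θ_c = Y·k·S/(K_s + S) − k_d: Y·k·S/(K_s+S) = 0.377 × 3.09 × 24.7 / (41.8 + 24.7) = 0.4327 d⁻¹.
Then 1/θ_c = μ − k_d = 0.4327 − 0.0852 = 0.3475 d⁻¹, giving θ_c = 2.878 d.

θ_c ≈ 2.88 d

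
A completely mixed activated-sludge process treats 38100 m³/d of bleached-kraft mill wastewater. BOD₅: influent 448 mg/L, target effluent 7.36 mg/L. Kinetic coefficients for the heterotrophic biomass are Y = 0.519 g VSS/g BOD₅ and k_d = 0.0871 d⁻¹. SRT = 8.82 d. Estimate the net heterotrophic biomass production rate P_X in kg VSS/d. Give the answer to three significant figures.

Y_obs = Y / (1 + k_d θ_c) = 0.519 / (1 + 0.0871 × 8.82) = 0.519 / 1.768 = 0.2935.
Substrate removed = Q·(S₀ − S) = 38100 m³/d × (448 − 7.36) g/m³ = 1.68×10^7 g/d = 16788 kg/d.
Net biomass production P_X = Y_obs × Q·(S₀ − S) = 0.2935 × 16788 = 4928 kg VSS/d.

P_X ≈ 4930 kg VSS/d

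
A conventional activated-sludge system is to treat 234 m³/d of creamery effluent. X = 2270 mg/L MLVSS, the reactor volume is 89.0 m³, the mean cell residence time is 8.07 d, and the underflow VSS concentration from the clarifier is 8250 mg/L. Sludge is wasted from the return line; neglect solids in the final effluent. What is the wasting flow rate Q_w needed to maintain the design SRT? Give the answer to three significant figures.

Q_w ≈ 3.03 m³/d

θ_c = V·X/(Q_w·X_r) when wasting from the recycle, so Q_w = V·X/(θ_c·X_r) = 89.00 × 2270 / (8.07 × 8250) = 3.035 m³/d.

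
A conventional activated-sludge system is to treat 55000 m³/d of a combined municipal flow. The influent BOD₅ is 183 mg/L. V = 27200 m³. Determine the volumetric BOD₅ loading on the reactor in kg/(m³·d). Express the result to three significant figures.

L_v ≈ 0.370 kg BOD₅/(m³·d)

Applied BOD₅ load per unit volume = Q·S₀/V = (55000 × 183/1000)/27200 = 0.3700 kg BOD₅·m⁻³·d⁻¹.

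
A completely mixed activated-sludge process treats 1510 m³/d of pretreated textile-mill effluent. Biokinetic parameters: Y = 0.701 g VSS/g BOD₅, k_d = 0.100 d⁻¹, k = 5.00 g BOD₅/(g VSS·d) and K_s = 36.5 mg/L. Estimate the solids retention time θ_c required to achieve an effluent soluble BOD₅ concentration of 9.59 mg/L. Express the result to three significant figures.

θ_c ≈ 1.59 d

Specific growth rate at S = 9.59 mg/L: μ = YkS/(K_s+S) = 0.701·5.00·9.59/(36.5+9.59) = 0.7293 d⁻¹.
θ_c = 1/(μ − k_d) = 1/(0.7293 − 0.100) = 1/0.6293 = 1.589 d.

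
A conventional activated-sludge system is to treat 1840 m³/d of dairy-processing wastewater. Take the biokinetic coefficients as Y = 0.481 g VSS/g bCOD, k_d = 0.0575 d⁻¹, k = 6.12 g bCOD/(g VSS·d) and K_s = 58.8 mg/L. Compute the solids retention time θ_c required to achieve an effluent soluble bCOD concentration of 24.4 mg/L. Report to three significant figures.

θ_c ≈ 1.24 d

From 1/θ_c = Y·k·S/(K_s + S) − k_d: Y·k·S/(K_s+S) = 0.481 × 6.12 × 24.4 / (58.8 + 24.4) = 0.8633 d⁻¹.
Then 1/θ_c = μ − k_d = 0.8633 − 0.0575 = 0.8058 d⁻¹, giving θ_c = 1.241 d.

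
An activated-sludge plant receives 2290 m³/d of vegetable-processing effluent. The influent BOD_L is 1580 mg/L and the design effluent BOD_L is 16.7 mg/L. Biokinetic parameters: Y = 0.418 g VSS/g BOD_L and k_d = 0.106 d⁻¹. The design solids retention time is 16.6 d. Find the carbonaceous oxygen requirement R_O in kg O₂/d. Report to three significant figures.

Observed yield with endogenous decay: Y_obs = Y / (1 + k_d·θ_c) = 0.418 / (1 + 0.106 × 16.6) = 0.418 / 2.760 = 0.1515 g VSS/g BOD_L.
ΔS = 1580 − 16.7 = 1563 mg/L, so the substrate removal rate is 2290 × 1563/1000 = 3580 kg BOD_L/d.
Biomass synthesised: P_X = Y_obs × 3580 = 542.3 kg VSS/d.
R_O = Q·ΔS − 1.42 P_X = 3580 − 770.0 = 2810 kg O₂/d.

R_O ≈ 2810 kg O₂/d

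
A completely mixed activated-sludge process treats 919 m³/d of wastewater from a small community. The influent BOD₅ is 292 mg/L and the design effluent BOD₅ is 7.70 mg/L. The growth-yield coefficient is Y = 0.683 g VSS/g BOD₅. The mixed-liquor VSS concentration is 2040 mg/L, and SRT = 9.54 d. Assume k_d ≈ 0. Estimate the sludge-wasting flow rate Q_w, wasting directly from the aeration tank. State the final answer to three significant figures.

Q_w ≈ 87.5 m³/d

With k_d = 0 the design equation reduces to V = Y Q (S₀−S) θ_c / X = 0.683 × 919 × (292 − 7.70) × 9.54 / 2040 = 834.5 m³.
With mixed-liquor wasting, θ_c = V/Q_w, so Q_w = V/θ_c = 834.5/9.54 = 87.47 m³/d.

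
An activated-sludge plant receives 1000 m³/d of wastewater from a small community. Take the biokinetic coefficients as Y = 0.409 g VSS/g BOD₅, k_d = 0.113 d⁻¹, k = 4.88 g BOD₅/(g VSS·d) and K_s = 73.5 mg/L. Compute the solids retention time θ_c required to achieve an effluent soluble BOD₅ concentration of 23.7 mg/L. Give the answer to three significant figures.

At the target effluent, Y k S/(K_s+S) = 0.409×4.88×23.7/97.20 = 0.4867 d⁻¹.
θ_c = 1/(μ − k_d) = 1/(0.4867 − 0.113) = 1/0.3737 = 2.676 d.

θ_c ≈ 2.68 d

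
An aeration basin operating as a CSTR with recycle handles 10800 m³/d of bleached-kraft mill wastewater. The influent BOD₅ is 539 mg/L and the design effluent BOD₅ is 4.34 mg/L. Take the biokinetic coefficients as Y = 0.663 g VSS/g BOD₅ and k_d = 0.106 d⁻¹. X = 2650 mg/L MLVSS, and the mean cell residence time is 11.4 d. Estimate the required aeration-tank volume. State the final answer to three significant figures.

Rearranging the biomass balance for a CMAS with decay, V = Y·Q·ΔS·θ_c / [X·(1+k_d θ_c)] = 0.663 × 10800 × (539 − 4.34) × 11.4 / [2650 × (1 + 0.106 × 11.4)] = 4.36×10^7 / 5852 = 7458 m³.

V ≈ 7460 m³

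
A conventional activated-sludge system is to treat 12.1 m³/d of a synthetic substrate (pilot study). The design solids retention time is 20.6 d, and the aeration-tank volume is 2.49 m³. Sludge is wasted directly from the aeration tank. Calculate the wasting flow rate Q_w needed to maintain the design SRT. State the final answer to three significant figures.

For wasting at MLVSS concentration, Q_w = V/θ_c = 2.490/20.6 = 0.1209 m³/d.

Q_w ≈ 0.121 m³/d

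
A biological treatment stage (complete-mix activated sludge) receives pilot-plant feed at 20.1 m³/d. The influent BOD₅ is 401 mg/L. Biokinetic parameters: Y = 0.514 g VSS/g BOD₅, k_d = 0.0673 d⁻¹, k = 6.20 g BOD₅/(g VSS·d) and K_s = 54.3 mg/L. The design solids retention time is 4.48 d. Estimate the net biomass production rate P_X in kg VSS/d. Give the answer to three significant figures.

P_X ≈ 3.14 kg VSS/d

For a completely mixed reactor with recycle the Lawrence–McCarty relation gives S = K_s·(1 + k_d·θ_c) / [θ_c·(Y·k − k_d) − 1] = 54.3 × (1 + 0.0673 × 4.48) / [4.48 × (0.514 × 6.20 − 0.0673) − 1] = 70.67 / 12.98 = 5.447 mg/L.
The observed yield is Y_obs = Y/(1 + k_d·θ_c) = 0.514 / (1 + 0.0673 × 4.48) = 0.514 / 1.302 = 0.3949 g VSS per g BOD₅ removed.
Q·(S₀ − S) = 20.1 × (401 − 5.45) × 10⁻³ = 7.951 kg/d removed.
So the net sludge growth is P_X = 0.3949 × 7.951 = 3.140 kg VSS/d.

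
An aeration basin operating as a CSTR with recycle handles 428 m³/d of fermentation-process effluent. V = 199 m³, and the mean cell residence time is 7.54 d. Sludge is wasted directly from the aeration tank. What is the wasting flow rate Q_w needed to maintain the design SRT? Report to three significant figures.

With mixed-liquor wasting, θ_c = V/Q_w, so Q_w = V/θ_c = 199.0/7.54 = 26.39 m³/d.

Q_w ≈ 26.4 m³/d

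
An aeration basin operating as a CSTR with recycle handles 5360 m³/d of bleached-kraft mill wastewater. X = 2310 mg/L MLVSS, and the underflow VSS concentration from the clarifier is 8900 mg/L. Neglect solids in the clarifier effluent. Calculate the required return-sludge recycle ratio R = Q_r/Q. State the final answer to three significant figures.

Mass balance around the secondary clarifier (neglecting effluent solids): R = X / (X_r − X) = 2310 / (8900 − 2310) = 0.3505.

R ≈ 0.351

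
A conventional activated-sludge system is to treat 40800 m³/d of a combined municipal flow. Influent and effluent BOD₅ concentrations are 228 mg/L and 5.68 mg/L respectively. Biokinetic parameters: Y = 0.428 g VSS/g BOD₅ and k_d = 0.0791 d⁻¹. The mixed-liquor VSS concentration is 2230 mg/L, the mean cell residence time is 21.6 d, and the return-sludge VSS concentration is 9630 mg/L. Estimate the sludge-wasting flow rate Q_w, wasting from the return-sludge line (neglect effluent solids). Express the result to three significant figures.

Rearranging the biomass balance for a CMAS with decay, V = Y·Q·ΔS·θ_c / [X·(1+k_d θ_c)] = 0.428 × 40800 × (228 − 5.68) × 21.6 / [2230 × (1 + 0.0791 × 21.6)] = 8.39×10^7 / 6040 = 13883 m³.
Wasting from the return line (neglecting effluent solids): Q_w = V·X / (θ_c·X_r) = 13883 × 2230 / (21.6 × 9630) = 148.8 m³/d.

Q_w ≈ 149 m³/d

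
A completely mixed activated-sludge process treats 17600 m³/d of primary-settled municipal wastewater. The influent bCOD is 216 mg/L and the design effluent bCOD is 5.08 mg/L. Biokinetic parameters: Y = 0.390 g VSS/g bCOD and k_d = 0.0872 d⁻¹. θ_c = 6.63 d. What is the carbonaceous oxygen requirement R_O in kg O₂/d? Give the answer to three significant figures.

R_O ≈ 2410 kg O₂/d

Y_obs = Y / (1 + k_d θ_c) = 0.390 / (1 + 0.0872 × 6.63) = 0.390 / 1.578 = 0.2471.
Mass of bCOD removed per day: Q(S₀ − S) = 17600 × 210.9 g/m³ = 3712 kg/d.
P_X = Y_obs·Q·(S₀ − S) = 0.2471 × 3712 = 917.4 kg VSS/d.
Carbonaceous O₂ demand = substrate oxidised − cell-mass equivalent = 3712 − 1.42 × 917.4 = 2410 kg O₂/d.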